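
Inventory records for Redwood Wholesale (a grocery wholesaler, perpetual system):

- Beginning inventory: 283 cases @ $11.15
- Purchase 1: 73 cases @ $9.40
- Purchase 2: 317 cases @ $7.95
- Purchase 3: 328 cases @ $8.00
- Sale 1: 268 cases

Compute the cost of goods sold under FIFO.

Sale 1 (268) [FIFO — oldest first]: 268 @ $11.15 = $2,988.20
Ending inventory: 15 @ $11.15 + 73 @ $9.40 + 317 @ $7.95 + 328 @ $8.00 = $5,997.60

COGS = $2,988.20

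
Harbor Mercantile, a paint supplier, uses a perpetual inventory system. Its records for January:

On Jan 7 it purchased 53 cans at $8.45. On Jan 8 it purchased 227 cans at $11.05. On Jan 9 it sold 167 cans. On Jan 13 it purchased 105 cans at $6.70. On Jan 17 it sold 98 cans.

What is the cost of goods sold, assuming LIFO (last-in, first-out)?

COGS = $2,501.95

Jan 9, 167 sold [LIFO — newest first]: 167 @ $11.05 = $1,845.35
Jan 17, 98 sold [LIFO — newest first]: 98 @ $6.70 = $656.60
Total COGS = $1,845.35 + $656.60 = $2,501.95
Ending inventory: 53 @ $8.45 + 60 @ $11.05 + 7 @ $6.70 = $1,157.75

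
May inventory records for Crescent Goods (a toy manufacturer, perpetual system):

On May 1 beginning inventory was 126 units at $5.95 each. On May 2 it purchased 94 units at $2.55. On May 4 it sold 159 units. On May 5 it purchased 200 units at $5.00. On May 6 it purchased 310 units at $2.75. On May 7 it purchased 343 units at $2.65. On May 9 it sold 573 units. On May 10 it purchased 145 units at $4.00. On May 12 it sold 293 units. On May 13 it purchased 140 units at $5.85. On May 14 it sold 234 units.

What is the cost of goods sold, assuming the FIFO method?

COGS = $4,570.70

May 4, 159 sold [FIFO — oldest first]: 126 @ $5.95 + 33 @ $2.55 = $833.85
May 9, 573 sold [FIFO — oldest first]: 61 @ $2.55 + 200 @ $5.00 + 310 @ $2.75 + 2 @ $2.65 = $2,013.35
May 12, 293 sold [FIFO — oldest first]: 293 @ $2.65 = $776.45
May 14, 234 sold [FIFO — oldest first]: 48 @ $2.65 + 145 @ $4.00 + 41 @ $5.85 = $947.05
Total COGS = $833.85 + $2,013.35 + $776.45 + $947.05 = $4,570.70
Ending inventory: 99 @ $5.85 = $579.15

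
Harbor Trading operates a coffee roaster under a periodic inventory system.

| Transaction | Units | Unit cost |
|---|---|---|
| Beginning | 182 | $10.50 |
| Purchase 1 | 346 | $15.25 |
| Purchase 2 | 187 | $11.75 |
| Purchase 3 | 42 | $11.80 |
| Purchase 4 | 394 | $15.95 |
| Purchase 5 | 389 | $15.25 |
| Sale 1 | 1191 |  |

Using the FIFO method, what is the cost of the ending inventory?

Ending inventory = $5,322.25

Sale 1 (1191) [FIFO — oldest first]: 182 @ $10.50 + 346 @ $15.25 + 187 @ $11.75 + 42 @ $11.80 + 394 @ $15.95 + 40 @ $15.25 = $16,774.65
Ending inventory: 349 @ $15.25 = $5,322.25
Check: goods available $22,096.90 = COGS $16,774.65 + ending $5,322.25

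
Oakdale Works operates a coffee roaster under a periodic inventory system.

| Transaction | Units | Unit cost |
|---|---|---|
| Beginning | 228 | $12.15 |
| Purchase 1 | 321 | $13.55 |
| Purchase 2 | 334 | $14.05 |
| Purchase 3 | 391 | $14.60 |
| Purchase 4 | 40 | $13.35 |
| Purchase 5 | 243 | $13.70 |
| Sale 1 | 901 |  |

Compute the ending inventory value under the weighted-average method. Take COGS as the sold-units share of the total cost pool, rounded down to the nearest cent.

Ending inventory = $9,009.64

Sale 1, sell 901: 901/1557 × $21,384.15 → $12,374.51
Ending inventory (cost pool remaining) = $9,009.64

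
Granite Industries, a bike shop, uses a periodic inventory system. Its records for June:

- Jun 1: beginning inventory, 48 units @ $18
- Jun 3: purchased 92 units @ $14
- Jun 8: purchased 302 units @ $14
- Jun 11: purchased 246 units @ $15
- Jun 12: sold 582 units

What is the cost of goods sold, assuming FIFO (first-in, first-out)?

COGS = $8,480

Jun 12, 582 sold [FIFO — oldest first]: 48 @ $18 + 92 @ $14 + 302 @ $14 + 140 @ $15 = $8,480
Ending inventory: 106 @ $15 = $1,590
Check: goods available $10,070 = COGS $8,480 + ending $1,590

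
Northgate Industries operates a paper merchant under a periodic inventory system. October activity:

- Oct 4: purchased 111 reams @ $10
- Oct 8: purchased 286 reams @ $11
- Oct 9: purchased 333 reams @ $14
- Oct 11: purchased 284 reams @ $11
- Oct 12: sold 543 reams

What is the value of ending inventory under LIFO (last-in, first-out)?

Ending inventory = $5,292

Oct 12, 543 sold [LIFO — newest first]: 284 @ $11 + 259 @ $14 = $6,750
Ending inventory: 111 @ $10 + 286 @ $11 + 74 @ $14 = $5,292
Check: goods available $12,042 = COGS $6,750 + ending $5,292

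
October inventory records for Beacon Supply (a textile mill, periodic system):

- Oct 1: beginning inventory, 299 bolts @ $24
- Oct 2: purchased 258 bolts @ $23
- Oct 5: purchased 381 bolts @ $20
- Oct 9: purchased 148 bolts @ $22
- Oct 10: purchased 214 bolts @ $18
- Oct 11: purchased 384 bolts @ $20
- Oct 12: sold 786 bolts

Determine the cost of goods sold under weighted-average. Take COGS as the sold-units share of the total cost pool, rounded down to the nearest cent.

Oct 12, sell 786: 786/1684 × $35,518.00 → $16,577.87
Ending inventory (cost pool remaining) = $18,940.13

COGS = $16,577.87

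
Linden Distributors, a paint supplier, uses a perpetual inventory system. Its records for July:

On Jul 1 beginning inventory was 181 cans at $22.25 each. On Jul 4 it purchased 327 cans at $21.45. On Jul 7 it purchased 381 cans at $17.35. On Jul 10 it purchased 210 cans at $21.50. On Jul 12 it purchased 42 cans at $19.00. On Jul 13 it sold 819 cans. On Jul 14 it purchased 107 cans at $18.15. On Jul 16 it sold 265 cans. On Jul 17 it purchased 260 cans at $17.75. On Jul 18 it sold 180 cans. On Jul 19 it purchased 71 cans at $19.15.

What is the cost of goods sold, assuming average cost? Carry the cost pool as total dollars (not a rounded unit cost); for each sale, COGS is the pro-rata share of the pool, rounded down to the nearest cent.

After Jul 1: 181 on hand, pool $4,027.25 (≈ $22.2500 each)
After Jul 4: 508 on hand, pool $11,041.40 (≈ $21.7350 each)
After Jul 7: 889 on hand, pool $17,651.75 (≈ $19.8557 each)
After Jul 10: 1099 on hand, pool $22,166.75 (≈ $20.1699 each)
After Jul 12: 1141 on hand, pool $22,964.75 (≈ $20.1269 each)
Jul 13, sell 819: 819/1141 × $22,964.75 → $16,483.90
After Jul 14: 429 on hand, pool $8,422.90 (≈ $19.6338 each)
Jul 16, sell 265: 265/429 × $8,422.90 → $5,202.95
After Jul 17: 424 on hand, pool $7,834.95 (≈ $18.4787 each)
Jul 18, sell 180: 180/424 × $7,834.95 → $3,326.15
After Jul 19: 315 on hand, pool $5,868.45 (≈ $18.6300 each)
Total COGS = $16,483.90 + $5,202.95 + $3,326.15 = $25,013.00
Ending inventory (cost pool remaining) = $5,868.45
Check: goods available $30,881.45 = COGS $25,013.00 + ending $5,868.45

COGS = $25,013.00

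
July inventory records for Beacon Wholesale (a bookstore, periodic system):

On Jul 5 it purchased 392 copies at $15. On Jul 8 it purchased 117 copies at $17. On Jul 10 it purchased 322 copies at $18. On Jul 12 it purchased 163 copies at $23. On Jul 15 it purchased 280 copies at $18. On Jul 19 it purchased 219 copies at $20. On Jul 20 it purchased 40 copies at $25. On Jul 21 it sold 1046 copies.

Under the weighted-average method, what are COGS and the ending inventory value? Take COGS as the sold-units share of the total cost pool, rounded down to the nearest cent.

Jul 21, sell 1046: 1046/1533 × $27,834.00 → $18,991.75
Ending inventory (cost pool remaining) = $8,842.25

COGS = $18,991.75; ending inventory = $8,842.25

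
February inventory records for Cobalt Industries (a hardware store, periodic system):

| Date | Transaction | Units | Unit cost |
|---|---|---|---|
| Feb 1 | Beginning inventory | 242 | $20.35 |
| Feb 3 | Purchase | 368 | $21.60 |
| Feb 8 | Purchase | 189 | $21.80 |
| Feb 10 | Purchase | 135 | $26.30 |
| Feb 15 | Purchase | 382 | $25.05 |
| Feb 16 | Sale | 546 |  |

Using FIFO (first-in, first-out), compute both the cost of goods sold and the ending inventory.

Feb 16, 546 sold [FIFO — oldest first]: 242 @ $20.35 + 304 @ $21.60 = $11,491.10
Ending inventory: 64 @ $21.60 + 189 @ $21.80 + 135 @ $26.30 + 382 @ $25.05 = $18,622.20

COGS = $11,491.10; ending inventory = $18,622.20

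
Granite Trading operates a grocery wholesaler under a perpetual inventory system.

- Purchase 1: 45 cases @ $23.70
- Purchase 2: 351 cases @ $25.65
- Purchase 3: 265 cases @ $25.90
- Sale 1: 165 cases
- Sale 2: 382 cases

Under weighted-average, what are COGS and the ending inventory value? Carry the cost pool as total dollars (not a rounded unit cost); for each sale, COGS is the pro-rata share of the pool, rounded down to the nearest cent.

After Purchase 1: 45 on hand, pool $1,066.50 (≈ $23.7000 each)
After Purchase 2: 396 on hand, pool $10,069.65 (≈ $25.4284 each)
After Purchase 3: 661 on hand, pool $16,933.15 (≈ $25.6175 each)
Sale 1, sell 165: 165/661 × $16,933.15 → $4,226.88
Sale 2, sell 382: 382/496 × $12,706.27 → $9,785.87
Total COGS = $4,226.88 + $9,785.87 = $14,012.75
Ending inventory (cost pool remaining) = $2,920.40

COGS = $14,012.75; ending inventory = $2,920.40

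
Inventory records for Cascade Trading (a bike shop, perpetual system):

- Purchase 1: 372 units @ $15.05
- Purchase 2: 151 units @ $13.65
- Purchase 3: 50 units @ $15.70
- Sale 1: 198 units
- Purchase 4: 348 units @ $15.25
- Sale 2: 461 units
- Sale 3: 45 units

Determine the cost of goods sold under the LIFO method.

COGS = $10,485.90

Sale 1 (198) [LIFO — newest first]: 50 @ $15.70 + 148 @ $13.65 = $2,805.20
Sale 2 (461) [LIFO — newest first]: 348 @ $15.25 + 3 @ $13.65 + 110 @ $15.05 = $7,003.45
Sale 3 (45) [LIFO — newest first]: 45 @ $15.05 = $677.25
Total COGS = $2,805.20 + $7,003.45 + $677.25 = $10,485.90
Ending inventory: 217 @ $15.05 = $3,265.85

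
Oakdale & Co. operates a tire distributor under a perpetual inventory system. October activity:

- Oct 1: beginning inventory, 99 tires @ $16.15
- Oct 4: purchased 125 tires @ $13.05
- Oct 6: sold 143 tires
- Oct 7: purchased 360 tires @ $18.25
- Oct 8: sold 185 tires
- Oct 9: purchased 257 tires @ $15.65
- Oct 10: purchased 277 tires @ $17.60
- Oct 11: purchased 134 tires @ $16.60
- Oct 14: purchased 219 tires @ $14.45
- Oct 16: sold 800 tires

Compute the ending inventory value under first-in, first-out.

Oct 6, 143 sold [FIFO — oldest first]: 99 @ $16.15 + 44 @ $13.05 = $2,173.05
Oct 8, 185 sold [FIFO — oldest first]: 81 @ $13.05 + 104 @ $18.25 = $2,955.05
Oct 16, 800 sold [FIFO — oldest first]: 256 @ $18.25 + 257 @ $15.65 + 277 @ $17.60 + 10 @ $16.60 = $13,735.25
Total COGS = $2,173.05 + $2,955.05 + $13,735.25 = $18,863.35
Ending inventory: 124 @ $16.60 + 219 @ $14.45 = $5,222.95
Check: goods available $24,086.30 = COGS $18,863.35 + ending $5,222.95

Ending inventory = $5,222.95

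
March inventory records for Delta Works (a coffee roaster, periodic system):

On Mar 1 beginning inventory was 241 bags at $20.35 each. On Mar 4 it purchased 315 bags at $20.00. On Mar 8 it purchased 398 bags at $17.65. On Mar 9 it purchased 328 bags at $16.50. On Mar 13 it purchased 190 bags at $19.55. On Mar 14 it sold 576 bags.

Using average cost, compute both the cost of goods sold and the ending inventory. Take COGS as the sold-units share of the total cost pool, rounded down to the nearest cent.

COGS = $10,704.34; ending inventory = $16,651.21

Mar 14, sell 576: 576/1472 × $27,355.55 → $10,704.34
Ending inventory (cost pool remaining) = $16,651.21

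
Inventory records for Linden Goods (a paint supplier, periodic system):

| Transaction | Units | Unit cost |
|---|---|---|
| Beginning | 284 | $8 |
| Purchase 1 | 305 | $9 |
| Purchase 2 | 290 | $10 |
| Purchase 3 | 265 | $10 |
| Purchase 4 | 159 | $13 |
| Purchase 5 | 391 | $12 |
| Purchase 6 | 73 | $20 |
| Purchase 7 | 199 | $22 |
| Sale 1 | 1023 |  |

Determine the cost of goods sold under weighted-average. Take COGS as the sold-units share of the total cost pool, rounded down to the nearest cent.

Sale 1, sell 1023: 1023/1966 × $23,164.00 → $12,053.29
Ending inventory (cost pool remaining) = $11,110.71

COGS = $12,053.29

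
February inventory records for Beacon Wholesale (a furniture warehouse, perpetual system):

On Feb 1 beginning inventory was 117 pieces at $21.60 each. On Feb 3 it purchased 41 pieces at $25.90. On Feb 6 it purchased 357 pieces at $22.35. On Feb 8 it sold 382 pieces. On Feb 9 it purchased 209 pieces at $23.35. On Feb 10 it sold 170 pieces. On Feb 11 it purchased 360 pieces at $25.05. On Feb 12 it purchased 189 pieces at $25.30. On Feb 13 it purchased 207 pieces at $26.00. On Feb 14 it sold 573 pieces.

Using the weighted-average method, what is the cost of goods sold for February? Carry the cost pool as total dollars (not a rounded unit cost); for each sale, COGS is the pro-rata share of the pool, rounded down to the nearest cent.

After Feb 1: 117 on hand, pool $2,527.20 (≈ $21.6000 each)
After Feb 3: 158 on hand, pool $3,589.10 (≈ $22.7158 each)
After Feb 6: 515 on hand, pool $11,568.05 (≈ $22.4622 each)
Feb 8, sell 382: 382/515 × $11,568.05 → $8,580.57
After Feb 9: 342 on hand, pool $7,867.63 (≈ $23.0048 each)
Feb 10, sell 170: 170/342 × $7,867.63 → $3,910.81
After Feb 11: 532 on hand, pool $12,974.82 (≈ $24.3888 each)
After Feb 12: 721 on hand, pool $17,756.52 (≈ $24.6276 each)
After Feb 13: 928 on hand, pool $23,138.52 (≈ $24.9337 each)
Feb 14, sell 573: 573/928 × $23,138.52 → $14,287.03
Total COGS = $8,580.57 + $3,910.81 + $14,287.03 = $26,778.41
Ending inventory (cost pool remaining) = $8,851.49
Check: goods available $35,629.90 = COGS $26,778.41 + ending $8,851.49

COGS = $26,778.41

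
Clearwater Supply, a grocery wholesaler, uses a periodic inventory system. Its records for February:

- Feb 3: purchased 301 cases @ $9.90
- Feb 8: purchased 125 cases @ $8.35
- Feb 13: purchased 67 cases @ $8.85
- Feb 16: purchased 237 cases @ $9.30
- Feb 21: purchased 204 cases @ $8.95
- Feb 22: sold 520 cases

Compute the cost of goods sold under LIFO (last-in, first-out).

COGS = $4,723.05

Feb 22, 520 sold [LIFO — newest first]: 204 @ $8.95 + 237 @ $9.30 + 67 @ $8.85 + 12 @ $8.35 = $4,723.05
Ending inventory: 301 @ $9.90 + 113 @ $8.35 = $3,923.45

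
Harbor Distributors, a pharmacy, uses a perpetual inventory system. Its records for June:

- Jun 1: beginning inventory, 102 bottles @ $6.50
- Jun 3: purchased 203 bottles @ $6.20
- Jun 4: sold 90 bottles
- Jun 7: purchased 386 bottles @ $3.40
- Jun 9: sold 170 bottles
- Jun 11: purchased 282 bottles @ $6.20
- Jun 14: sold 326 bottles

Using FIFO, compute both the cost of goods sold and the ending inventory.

Jun 4, 90 sold [FIFO — oldest first]: 90 @ $6.50 = $585.00
Jun 9, 170 sold [FIFO — oldest first]: 12 @ $6.50 + 158 @ $6.20 = $1,057.60
Jun 14, 326 sold [FIFO — oldest first]: 45 @ $6.20 + 281 @ $3.40 = $1,234.40
Total COGS = $585.00 + $1,057.60 + $1,234.40 = $2,877.00
Ending inventory: 105 @ $3.40 + 282 @ $6.20 = $2,105.40
Check: goods available $4,982.40 = COGS $2,877.00 + ending $2,105.40

COGS = $2,877.00; ending inventory = $2,105.40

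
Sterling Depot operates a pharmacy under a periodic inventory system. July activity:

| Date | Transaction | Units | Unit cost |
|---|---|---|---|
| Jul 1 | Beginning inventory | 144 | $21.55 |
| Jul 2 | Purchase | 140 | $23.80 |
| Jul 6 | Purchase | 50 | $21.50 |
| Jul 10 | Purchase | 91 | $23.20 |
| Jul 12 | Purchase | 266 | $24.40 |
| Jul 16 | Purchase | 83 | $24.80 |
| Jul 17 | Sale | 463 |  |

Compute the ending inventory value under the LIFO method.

Ending inventory = $7,015.70

Jul 17, 463 sold [LIFO — newest first]: 83 @ $24.80 + 266 @ $24.40 + 91 @ $23.20 + 23 @ $21.50 = $11,154.50
Ending inventory: 144 @ $21.55 + 140 @ $23.80 + 27 @ $21.50 = $7,015.70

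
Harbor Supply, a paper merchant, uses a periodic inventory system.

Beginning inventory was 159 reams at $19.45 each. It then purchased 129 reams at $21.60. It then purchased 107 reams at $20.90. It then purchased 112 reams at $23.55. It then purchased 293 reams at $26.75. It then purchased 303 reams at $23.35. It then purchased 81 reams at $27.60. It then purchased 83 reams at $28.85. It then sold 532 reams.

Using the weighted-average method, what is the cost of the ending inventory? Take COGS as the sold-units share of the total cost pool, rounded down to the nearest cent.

Sale 1, sell 532: 532/1267 × $30,295.80 → $12,720.88
Ending inventory (cost pool remaining) = $17,574.92
Check: goods available $30,295.80 = COGS $12,720.88 + ending $17,574.92

Ending inventory = $17,574.92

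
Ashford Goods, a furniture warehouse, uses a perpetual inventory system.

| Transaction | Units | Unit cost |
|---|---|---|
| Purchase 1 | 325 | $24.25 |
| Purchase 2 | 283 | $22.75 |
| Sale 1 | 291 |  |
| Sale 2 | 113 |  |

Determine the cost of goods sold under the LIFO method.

Sale 1 (291) [LIFO — newest first]: 283 @ $22.75 + 8 @ $24.25 = $6,632.25
Sale 2 (113) [LIFO — newest first]: 113 @ $24.25 = $2,740.25
Total COGS = $6,632.25 + $2,740.25 = $9,372.50
Ending inventory: 204 @ $24.25 = $4,947.00

COGS = $9,372.50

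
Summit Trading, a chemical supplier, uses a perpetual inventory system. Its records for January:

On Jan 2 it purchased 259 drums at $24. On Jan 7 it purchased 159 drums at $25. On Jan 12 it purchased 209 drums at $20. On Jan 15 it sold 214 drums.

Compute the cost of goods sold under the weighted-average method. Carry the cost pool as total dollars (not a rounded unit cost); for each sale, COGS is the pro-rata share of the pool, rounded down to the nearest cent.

COGS = $4,904.93

After Jan 2: 259 on hand, pool $6,216.00 (≈ $24.0000 each)
After Jan 7: 418 on hand, pool $10,191.00 (≈ $24.3804 each)
After Jan 12: 627 on hand, pool $14,371.00 (≈ $22.9203 each)
Jan 15, sell 214: 214/627 × $14,371.00 → $4,904.93
Ending inventory (cost pool remaining) = $9,466.07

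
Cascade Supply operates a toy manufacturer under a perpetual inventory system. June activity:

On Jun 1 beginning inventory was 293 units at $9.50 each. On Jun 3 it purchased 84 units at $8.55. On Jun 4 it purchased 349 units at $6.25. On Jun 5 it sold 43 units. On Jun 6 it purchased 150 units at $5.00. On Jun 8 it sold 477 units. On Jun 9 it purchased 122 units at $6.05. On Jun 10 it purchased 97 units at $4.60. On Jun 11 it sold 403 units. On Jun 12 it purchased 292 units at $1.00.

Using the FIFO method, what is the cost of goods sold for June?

Jun 5, 43 sold [FIFO — oldest first]: 43 @ $9.50 = $408.50
Jun 8, 477 sold [FIFO — oldest first]: 250 @ $9.50 + 84 @ $8.55 + 143 @ $6.25 = $3,986.95
Jun 11, 403 sold [FIFO — oldest first]: 206 @ $6.25 + 150 @ $5.00 + 47 @ $6.05 = $2,321.85
Total COGS = $408.50 + $3,986.95 + $2,321.85 = $6,717.30
Ending inventory: 75 @ $6.05 + 97 @ $4.60 + 292 @ $1.00 = $1,191.95
Check: goods available $7,909.25 = COGS $6,717.30 + ending $1,191.95

COGS = $6,717.30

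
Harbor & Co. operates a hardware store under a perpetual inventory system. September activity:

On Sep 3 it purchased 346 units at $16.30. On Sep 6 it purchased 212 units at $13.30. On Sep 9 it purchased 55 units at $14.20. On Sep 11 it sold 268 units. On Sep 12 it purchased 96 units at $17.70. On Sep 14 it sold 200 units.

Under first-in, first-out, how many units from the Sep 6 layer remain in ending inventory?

Sep 11, 268 sold [FIFO — oldest first]: 268 @ $16.30 = $4,368.40
Sep 14, 200 sold [FIFO — oldest first]: 78 @ $16.30 + 122 @ $13.30 = $2,894.00
Total COGS = $4,368.40 + $2,894.00 = $7,262.40
Ending inventory: 90 @ $13.30 + 55 @ $14.20 + 96 @ $17.70 = $3,677.20
Check: goods available $10,939.60 = COGS $7,262.40 + ending $3,677.20

90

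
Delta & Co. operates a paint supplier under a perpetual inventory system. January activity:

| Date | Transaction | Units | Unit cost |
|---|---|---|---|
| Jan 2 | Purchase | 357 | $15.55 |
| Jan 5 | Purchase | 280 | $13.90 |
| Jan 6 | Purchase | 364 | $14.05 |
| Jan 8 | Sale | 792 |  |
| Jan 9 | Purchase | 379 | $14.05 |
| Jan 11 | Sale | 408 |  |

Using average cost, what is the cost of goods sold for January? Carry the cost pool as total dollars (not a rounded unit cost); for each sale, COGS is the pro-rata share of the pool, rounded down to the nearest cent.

After Jan 2: 357 on hand, pool $5,551.35 (≈ $15.5500 each)
After Jan 5: 637 on hand, pool $9,443.35 (≈ $14.8247 each)
After Jan 6: 1001 on hand, pool $14,557.55 (≈ $14.5430 each)
Jan 8, sell 792: 792/1001 × $14,557.55 → $11,518.06
After Jan 9: 588 on hand, pool $8,364.44 (≈ $14.2252 each)
Jan 11, sell 408: 408/588 × $8,364.44 → $5,803.89
Total COGS = $11,518.06 + $5,803.89 = $17,321.95
Ending inventory (cost pool remaining) = $2,560.55

COGS = $17,321.95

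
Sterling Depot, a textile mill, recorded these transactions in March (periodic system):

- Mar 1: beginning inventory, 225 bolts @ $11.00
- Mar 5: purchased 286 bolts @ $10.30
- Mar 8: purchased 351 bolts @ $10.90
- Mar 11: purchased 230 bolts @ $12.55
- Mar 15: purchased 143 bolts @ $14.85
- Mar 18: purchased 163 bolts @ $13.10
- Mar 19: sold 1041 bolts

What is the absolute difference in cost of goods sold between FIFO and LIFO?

$1,064.30

FIFO COGS: 225 @ $11.00 + 286 @ $10.30 + 351 @ $10.90 + 179 @ $12.55 = $11,493.15
LIFO COGS: 163 @ $13.10 + 143 @ $14.85 + 230 @ $12.55 + 351 @ $10.90 + 154 @ $10.30 = $12,557.45
Difference = |$11,493.15 − $12,557.45| = $1,064.30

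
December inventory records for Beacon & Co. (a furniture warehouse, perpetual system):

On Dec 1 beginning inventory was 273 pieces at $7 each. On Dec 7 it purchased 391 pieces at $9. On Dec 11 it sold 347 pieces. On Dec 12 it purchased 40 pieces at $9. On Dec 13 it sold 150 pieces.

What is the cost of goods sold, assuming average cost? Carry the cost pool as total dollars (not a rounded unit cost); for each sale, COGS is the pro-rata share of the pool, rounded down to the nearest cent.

After Dec 1: 273 on hand, pool $1,911.00 (≈ $7.0000 each)
After Dec 7: 664 on hand, pool $5,430.00 (≈ $8.1777 each)
Dec 11, sell 347: 347/664 × $5,430.00 → $2,837.66
After Dec 12: 357 on hand, pool $2,952.34 (≈ $8.2699 each)
Dec 13, sell 150: 150/357 × $2,952.34 → $1,240.47
Total COGS = $2,837.66 + $1,240.47 = $4,078.13
Ending inventory (cost pool remaining) = $1,711.87

COGS = $4,078.13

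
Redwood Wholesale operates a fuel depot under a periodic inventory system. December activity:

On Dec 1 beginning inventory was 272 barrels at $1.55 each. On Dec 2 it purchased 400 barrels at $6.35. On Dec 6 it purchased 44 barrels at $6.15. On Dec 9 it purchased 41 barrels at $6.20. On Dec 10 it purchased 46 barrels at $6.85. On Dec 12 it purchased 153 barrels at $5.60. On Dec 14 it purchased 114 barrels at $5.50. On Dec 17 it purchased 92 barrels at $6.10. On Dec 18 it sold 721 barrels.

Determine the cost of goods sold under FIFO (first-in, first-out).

COGS = $3,263.20

Dec 18, 721 sold [FIFO — oldest first]: 272 @ $1.55 + 400 @ $6.35 + 44 @ $6.15 + 5 @ $6.20 = $3,263.20
Ending inventory: 36 @ $6.20 + 46 @ $6.85 + 153 @ $5.60 + 114 @ $5.50 + 92 @ $6.10 = $2,583.30
Check: goods available $5,846.50 = COGS $3,263.20 + ending $2,583.30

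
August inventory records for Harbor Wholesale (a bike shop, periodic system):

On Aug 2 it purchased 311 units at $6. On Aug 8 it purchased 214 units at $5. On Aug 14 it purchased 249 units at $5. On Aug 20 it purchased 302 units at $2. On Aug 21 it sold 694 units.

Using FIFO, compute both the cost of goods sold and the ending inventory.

Aug 21, 694 sold [FIFO — oldest first]: 311 @ $6 + 214 @ $5 + 169 @ $5 = $3,781
Ending inventory: 80 @ $5 + 302 @ $2 = $1,004

COGS = $3,781; ending inventory = $1,004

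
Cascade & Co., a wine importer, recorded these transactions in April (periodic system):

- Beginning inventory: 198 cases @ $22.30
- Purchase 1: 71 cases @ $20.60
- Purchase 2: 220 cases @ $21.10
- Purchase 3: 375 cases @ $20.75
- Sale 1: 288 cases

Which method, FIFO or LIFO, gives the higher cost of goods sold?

FIFO

FIFO COGS: 198 @ $22.30 + 71 @ $20.60 + 19 @ $21.10 = $6,278.90
LIFO COGS: 288 @ $20.75 = $5,976.00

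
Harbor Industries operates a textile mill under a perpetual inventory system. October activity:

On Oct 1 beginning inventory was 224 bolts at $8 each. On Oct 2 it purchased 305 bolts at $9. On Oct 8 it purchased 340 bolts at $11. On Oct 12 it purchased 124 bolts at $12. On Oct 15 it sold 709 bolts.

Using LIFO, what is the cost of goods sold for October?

Oct 15, 709 sold [LIFO — newest first]: 124 @ $12 + 340 @ $11 + 245 @ $9 = $7,433
Ending inventory: 224 @ $8 + 60 @ $9 = $2,332
Check: goods available $9,765 = COGS $7,433 + ending $2,332

COGS = $7,433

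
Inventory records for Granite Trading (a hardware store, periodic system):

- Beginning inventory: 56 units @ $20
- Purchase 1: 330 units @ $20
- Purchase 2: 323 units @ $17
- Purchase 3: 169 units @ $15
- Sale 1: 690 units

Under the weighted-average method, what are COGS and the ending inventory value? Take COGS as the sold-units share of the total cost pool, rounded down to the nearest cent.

Sale 1, sell 690: 690/878 × $15,746.00 → $12,374.41
Ending inventory (cost pool remaining) = $3,371.59

COGS = $12,374.41; ending inventory = $3,371.59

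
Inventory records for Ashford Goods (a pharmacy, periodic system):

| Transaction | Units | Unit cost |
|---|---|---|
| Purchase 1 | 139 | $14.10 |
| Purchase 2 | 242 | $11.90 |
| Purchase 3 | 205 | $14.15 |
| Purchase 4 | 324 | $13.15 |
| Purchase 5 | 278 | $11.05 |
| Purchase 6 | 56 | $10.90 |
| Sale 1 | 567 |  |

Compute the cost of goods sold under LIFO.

Sale 1 (567) [LIFO — newest first]: 56 @ $10.90 + 278 @ $11.05 + 233 @ $13.15 = $6,746.25
Ending inventory: 139 @ $14.10 + 242 @ $11.90 + 205 @ $14.15 + 91 @ $13.15 = $8,937.10

COGS = $6,746.25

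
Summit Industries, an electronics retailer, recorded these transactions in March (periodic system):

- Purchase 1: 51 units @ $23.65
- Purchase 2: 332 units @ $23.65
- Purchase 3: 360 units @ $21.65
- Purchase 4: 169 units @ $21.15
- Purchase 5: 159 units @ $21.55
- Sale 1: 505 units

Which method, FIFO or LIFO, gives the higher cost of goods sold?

FIFO

FIFO COGS: 51 @ $23.65 + 332 @ $23.65 + 122 @ $21.65 = $11,699.25
LIFO COGS: 159 @ $21.55 + 169 @ $21.15 + 177 @ $21.65 = $10,832.85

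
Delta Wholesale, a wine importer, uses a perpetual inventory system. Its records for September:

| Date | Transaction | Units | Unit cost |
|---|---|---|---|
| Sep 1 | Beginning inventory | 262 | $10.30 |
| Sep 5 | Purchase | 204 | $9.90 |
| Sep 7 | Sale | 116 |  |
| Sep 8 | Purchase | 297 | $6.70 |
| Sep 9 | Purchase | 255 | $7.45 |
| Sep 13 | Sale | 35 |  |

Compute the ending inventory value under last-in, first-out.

Ending inventory = $7,198.70

Sep 7, 116 sold [LIFO — newest first]: 116 @ $9.90 = $1,148.40
Sep 13, 35 sold [LIFO — newest first]: 35 @ $7.45 = $260.75
Total COGS = $1,148.40 + $260.75 = $1,409.15
Ending inventory: 262 @ $10.30 + 88 @ $9.90 + 297 @ $6.70 + 220 @ $7.45 = $7,198.70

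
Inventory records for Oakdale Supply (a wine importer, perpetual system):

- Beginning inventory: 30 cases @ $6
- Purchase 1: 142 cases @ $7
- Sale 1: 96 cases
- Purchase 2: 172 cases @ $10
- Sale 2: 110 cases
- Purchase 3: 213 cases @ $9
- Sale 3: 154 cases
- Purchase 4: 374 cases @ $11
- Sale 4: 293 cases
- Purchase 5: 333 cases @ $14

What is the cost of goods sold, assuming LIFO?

COGS = $6,381

Sale 1 (96) [LIFO — newest first]: 96 @ $7 = $672
Sale 2 (110) [LIFO — newest first]: 110 @ $10 = $1,100
Sale 3 (154) [LIFO — newest first]: 154 @ $9 = $1,386
Sale 4 (293) [LIFO — newest first]: 293 @ $11 = $3,223
Total COGS = $672 + $1,100 + $1,386 + $3,223 = $6,381
Ending inventory: 30 @ $6 + 46 @ $7 + 62 @ $10 + 59 @ $9 + 81 @ $11 + 333 @ $14 = $7,206
Check: goods available $13,587 = COGS $6,381 + ending $7,206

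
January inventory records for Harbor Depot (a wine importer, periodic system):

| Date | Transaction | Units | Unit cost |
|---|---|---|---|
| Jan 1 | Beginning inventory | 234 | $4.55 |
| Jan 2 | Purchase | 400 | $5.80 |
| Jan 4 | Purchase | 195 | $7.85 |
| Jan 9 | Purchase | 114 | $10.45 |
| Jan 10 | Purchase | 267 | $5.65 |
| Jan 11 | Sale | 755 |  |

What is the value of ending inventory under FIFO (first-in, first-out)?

Ending inventory = $3,280.75

Jan 11, 755 sold [FIFO — oldest first]: 234 @ $4.55 + 400 @ $5.80 + 121 @ $7.85 = $4,334.55
Ending inventory: 74 @ $7.85 + 114 @ $10.45 + 267 @ $5.65 = $3,280.75
Check: goods available $7,615.30 = COGS $4,334.55 + ending $3,280.75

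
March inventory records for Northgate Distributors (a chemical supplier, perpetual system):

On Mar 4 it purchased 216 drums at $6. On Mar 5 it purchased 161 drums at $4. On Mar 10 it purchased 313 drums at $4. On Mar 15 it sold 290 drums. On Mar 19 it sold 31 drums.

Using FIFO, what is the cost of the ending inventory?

Ending inventory = $1,476

Mar 15, 290 sold [FIFO — oldest first]: 216 @ $6 + 74 @ $4 = $1,592
Mar 19, 31 sold [FIFO — oldest first]: 31 @ $4 = $124
Total COGS = $1,592 + $124 = $1,716
Ending inventory: 56 @ $4 + 313 @ $4 = $1,476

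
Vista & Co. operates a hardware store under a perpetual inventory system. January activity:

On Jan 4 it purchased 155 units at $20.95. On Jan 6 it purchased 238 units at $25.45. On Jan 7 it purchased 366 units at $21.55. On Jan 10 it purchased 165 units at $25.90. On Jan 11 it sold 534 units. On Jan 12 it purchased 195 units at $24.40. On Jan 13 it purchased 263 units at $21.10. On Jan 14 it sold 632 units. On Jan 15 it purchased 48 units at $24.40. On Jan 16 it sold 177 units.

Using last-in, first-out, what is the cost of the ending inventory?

Jan 11, 534 sold [LIFO — newest first]: 165 @ $25.90 + 366 @ $21.55 + 3 @ $25.45 = $12,237.15
Jan 14, 632 sold [LIFO — newest first]: 263 @ $21.10 + 195 @ $24.40 + 174 @ $25.45 = $14,735.60
Jan 16, 177 sold [LIFO — newest first]: 48 @ $24.40 + 61 @ $25.45 + 68 @ $20.95 = $4,148.25
Total COGS = $12,237.15 + $14,735.60 + $4,148.25 = $31,121.00
Ending inventory: 87 @ $20.95 = $1,822.65

Ending inventory = $1,822.65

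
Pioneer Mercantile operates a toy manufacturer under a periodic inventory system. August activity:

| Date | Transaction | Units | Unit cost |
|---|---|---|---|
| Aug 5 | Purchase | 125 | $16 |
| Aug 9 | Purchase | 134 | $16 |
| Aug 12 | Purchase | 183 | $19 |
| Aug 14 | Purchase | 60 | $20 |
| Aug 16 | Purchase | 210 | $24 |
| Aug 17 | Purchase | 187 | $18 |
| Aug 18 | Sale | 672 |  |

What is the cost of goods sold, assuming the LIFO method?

COGS = $13,595

Aug 18, 672 sold [LIFO — newest first]: 187 @ $18 + 210 @ $24 + 60 @ $20 + 183 @ $19 + 32 @ $16 = $13,595
Ending inventory: 125 @ $16 + 102 @ $16 = $3,632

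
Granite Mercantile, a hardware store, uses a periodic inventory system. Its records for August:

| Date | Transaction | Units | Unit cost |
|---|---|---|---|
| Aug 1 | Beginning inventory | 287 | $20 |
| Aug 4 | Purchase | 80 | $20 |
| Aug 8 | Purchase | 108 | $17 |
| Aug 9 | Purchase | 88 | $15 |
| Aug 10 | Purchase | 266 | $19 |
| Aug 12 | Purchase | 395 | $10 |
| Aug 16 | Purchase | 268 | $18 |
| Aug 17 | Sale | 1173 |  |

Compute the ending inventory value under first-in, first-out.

Ending inventory = $5,334

Aug 17, 1173 sold [FIFO — oldest first]: 287 @ $20 + 80 @ $20 + 108 @ $17 + 88 @ $15 + 266 @ $19 + 344 @ $10 = $18,990
Ending inventory: 51 @ $10 + 268 @ $18 = $5,334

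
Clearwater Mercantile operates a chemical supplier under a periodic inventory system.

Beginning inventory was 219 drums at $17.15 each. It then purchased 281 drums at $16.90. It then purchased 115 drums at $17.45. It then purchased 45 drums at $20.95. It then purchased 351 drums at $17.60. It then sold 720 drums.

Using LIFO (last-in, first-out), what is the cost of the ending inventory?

Sale 1 (720) [LIFO — newest first]: 351 @ $17.60 + 45 @ $20.95 + 115 @ $17.45 + 209 @ $16.90 = $12,659.20
Ending inventory: 219 @ $17.15 + 72 @ $16.90 = $4,972.65
Check: goods available $17,631.85 = COGS $12,659.20 + ending $4,972.65

Ending inventory = $4,972.65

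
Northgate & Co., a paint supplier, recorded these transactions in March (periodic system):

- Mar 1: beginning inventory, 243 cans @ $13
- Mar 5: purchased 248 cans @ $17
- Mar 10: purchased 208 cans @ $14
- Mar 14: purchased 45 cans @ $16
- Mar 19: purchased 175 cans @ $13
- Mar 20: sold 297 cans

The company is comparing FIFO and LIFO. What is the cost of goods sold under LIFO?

FIFO COGS: 243 @ $13 + 54 @ $17 = $4,077
LIFO COGS: 175 @ $13 + 45 @ $16 + 77 @ $14 = $4,073

COGS = $4,073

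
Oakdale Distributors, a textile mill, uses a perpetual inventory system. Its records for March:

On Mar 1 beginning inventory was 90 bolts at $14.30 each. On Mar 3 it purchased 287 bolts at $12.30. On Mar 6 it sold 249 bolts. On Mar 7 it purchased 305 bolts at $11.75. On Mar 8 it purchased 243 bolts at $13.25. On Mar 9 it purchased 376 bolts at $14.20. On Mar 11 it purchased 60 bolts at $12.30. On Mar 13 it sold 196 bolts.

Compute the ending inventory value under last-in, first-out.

Mar 6, 249 sold [LIFO — newest first]: 249 @ $12.30 = $3,062.70
Mar 13, 196 sold [LIFO — newest first]: 60 @ $12.30 + 136 @ $14.20 = $2,669.20
Total COGS = $3,062.70 + $2,669.20 = $5,731.90
Ending inventory: 90 @ $14.30 + 38 @ $12.30 + 305 @ $11.75 + 243 @ $13.25 + 240 @ $14.20 = $11,965.90
Check: goods available $17,697.80 = COGS $5,731.90 + ending $11,965.90

Ending inventory = $11,965.90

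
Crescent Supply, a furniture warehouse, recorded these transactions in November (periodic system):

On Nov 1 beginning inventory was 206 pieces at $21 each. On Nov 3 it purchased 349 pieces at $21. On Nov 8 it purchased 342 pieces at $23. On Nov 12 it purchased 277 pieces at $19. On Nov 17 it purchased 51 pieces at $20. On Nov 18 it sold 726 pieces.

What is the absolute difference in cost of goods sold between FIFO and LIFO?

$263

FIFO COGS: 206 @ $21 + 349 @ $21 + 171 @ $23 = $15,588
LIFO COGS: 51 @ $20 + 277 @ $19 + 342 @ $23 + 56 @ $21 = $15,325
Difference = |$15,588 − $15,325| = $263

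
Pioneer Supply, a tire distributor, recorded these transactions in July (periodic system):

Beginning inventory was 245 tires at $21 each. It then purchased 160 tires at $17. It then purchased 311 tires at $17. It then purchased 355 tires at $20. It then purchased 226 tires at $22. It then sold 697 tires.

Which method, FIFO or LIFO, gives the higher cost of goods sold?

LIFO

FIFO COGS: 245 @ $21 + 160 @ $17 + 292 @ $17 = $12,829
LIFO COGS: 226 @ $22 + 355 @ $20 + 116 @ $17 = $14,044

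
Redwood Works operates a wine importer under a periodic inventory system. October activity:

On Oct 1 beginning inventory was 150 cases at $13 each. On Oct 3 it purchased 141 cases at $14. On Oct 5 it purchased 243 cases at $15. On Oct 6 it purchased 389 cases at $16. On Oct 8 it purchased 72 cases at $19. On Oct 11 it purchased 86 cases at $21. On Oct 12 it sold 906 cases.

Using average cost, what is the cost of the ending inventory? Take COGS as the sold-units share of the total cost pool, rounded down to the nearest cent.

Ending inventory = $2,746.74

Oct 12, sell 906: 906/1081 × $16,967.00 → $14,220.26
Ending inventory (cost pool remaining) = $2,746.74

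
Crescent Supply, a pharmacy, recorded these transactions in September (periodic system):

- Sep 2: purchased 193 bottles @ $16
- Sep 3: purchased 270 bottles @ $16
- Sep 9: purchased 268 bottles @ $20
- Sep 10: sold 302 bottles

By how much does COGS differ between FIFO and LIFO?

FIFO COGS: 193 @ $16 + 109 @ $16 = $4,832
LIFO COGS: 268 @ $20 + 34 @ $16 = $5,904
Difference = |$4,832 − $5,904| = $1,072

$1,072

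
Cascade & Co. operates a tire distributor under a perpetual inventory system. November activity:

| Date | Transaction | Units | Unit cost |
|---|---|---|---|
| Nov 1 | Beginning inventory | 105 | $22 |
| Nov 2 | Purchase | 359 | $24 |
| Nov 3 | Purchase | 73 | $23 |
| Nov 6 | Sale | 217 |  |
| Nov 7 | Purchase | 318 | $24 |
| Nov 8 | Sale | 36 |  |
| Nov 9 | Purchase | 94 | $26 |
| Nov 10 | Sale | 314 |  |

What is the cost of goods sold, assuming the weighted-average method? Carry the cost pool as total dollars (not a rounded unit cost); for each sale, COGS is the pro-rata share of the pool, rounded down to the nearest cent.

COGS = $13,497.14

After Nov 1: 105 on hand, pool $2,310.00 (≈ $22.0000 each)
After Nov 2: 464 on hand, pool $10,926.00 (≈ $23.5474 each)
After Nov 3: 537 on hand, pool $12,605.00 (≈ $23.4730 each)
Nov 6, sell 217: 217/537 × $12,605.00 → $5,093.64
After Nov 7: 638 on hand, pool $15,143.36 (≈ $23.7357 each)
Nov 8, sell 36: 36/638 × $15,143.36 → $854.48
After Nov 9: 696 on hand, pool $16,732.88 (≈ $24.0415 each)
Nov 10, sell 314: 314/696 × $16,732.88 → $7,549.02
Total COGS = $5,093.64 + $854.48 + $7,549.02 = $13,497.14
Ending inventory (cost pool remaining) = $9,183.86
Check: goods available $22,681.00 = COGS $13,497.14 + ending $9,183.86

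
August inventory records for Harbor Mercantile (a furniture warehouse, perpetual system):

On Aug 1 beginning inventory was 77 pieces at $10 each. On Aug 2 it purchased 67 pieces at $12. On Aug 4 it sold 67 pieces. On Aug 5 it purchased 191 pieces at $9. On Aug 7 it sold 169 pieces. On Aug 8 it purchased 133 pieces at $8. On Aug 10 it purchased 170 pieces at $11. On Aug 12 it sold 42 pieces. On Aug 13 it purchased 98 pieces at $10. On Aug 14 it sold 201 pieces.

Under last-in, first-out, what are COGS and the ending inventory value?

COGS = $4,900; ending inventory = $2,307

Aug 4, 67 sold [LIFO — newest first]: 67 @ $12 = $804
Aug 7, 169 sold [LIFO — newest first]: 169 @ $9 = $1,521
Aug 12, 42 sold [LIFO — newest first]: 42 @ $11 = $462
Aug 14, 201 sold [LIFO — newest first]: 98 @ $10 + 103 @ $11 = $2,113
Total COGS = $804 + $1,521 + $462 + $2,113 = $4,900
Ending inventory: 77 @ $10 + 22 @ $9 + 133 @ $8 + 25 @ $11 = $2,307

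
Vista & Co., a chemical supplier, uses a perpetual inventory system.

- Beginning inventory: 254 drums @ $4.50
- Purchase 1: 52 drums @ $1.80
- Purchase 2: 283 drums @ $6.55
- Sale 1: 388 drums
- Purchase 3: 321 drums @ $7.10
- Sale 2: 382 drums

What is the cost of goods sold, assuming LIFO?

Sale 1 (388) [LIFO — newest first]: 283 @ $6.55 + 52 @ $1.80 + 53 @ $4.50 = $2,185.75
Sale 2 (382) [LIFO — newest first]: 321 @ $7.10 + 61 @ $4.50 = $2,553.60
Total COGS = $2,185.75 + $2,553.60 = $4,739.35
Ending inventory: 140 @ $4.50 = $630.00

COGS = $4,739.35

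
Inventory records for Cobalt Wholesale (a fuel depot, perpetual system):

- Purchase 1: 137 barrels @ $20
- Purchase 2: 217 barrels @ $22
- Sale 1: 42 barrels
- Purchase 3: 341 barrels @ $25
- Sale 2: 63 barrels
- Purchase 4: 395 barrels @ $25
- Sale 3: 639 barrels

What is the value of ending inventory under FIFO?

Ending inventory = $8,650

Sale 1 (42) [FIFO — oldest first]: 42 @ $20 = $840
Sale 2 (63) [FIFO — oldest first]: 63 @ $20 = $1,260
Sale 3 (639) [FIFO — oldest first]: 32 @ $20 + 217 @ $22 + 341 @ $25 + 49 @ $25 = $15,164
Total COGS = $840 + $1,260 + $15,164 = $17,264
Ending inventory: 346 @ $25 = $8,650
Check: goods available $25,914 = COGS $17,264 + ending $8,650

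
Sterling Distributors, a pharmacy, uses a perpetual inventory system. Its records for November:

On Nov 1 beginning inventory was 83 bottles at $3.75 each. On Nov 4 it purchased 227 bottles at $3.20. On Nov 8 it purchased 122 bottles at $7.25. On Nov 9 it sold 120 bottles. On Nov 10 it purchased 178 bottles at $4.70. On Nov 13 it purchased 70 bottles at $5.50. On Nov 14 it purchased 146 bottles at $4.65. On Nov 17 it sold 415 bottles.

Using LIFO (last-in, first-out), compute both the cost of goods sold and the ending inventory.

COGS = $2,845.80; ending inventory = $976.85

Nov 9, 120 sold [LIFO — newest first]: 120 @ $7.25 = $870.00
Nov 17, 415 sold [LIFO — newest first]: 146 @ $4.65 + 70 @ $5.50 + 178 @ $4.70 + 2 @ $7.25 + 19 @ $3.20 = $1,975.80
Total COGS = $870.00 + $1,975.80 = $2,845.80
Ending inventory: 83 @ $3.75 + 208 @ $3.20 = $976.85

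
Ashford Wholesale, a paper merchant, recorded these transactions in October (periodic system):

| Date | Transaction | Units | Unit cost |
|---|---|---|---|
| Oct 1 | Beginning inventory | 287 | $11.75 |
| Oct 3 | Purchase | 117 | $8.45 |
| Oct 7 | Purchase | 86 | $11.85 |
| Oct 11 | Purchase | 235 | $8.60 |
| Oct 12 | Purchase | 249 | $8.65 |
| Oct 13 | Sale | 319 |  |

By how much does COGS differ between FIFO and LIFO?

$886.80

FIFO COGS: 287 @ $11.75 + 32 @ $8.45 = $3,642.65
LIFO COGS: 249 @ $8.65 + 70 @ $8.60 = $2,755.85
Difference = |$3,642.65 − $2,755.85| = $886.80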